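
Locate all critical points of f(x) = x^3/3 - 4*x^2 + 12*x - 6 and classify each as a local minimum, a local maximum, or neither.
f'(x) = x^2 - 8*x + 12

Solve f'(x) = 0:
  Factor: x^2 - 8*x + 12 = (x - 6)*(x - 2) = 0.
  ⇒ x = 2, 6

f''(x) = 2*x - 8
Second-derivative test at each critical point:
  f''(2) = -4 < 0 → local maximum
  f''(6) = 4 > 0 → local minimum

Critical points: x = 2 (local maximum); x = 6 (local minimum)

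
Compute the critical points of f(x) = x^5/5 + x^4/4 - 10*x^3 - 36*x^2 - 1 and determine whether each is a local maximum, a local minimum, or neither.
f'(x) = x*(x^3 + x^2 - 30*x - 72)

Solve f'(x) = 0:
  Factor: x^4 + x^3 - 30*x^2 - 72*x = x*(x - 6)*(x + 3)*(x + 4) = 0.
  ⇒ x = -4, -3, 0, 6

f''(x) = 4*x^3 + 3*x^2 - 60*x - 72
Second-derivative test at each critical point:
  f''(-4) = -40 < 0 → local maximum
  f''(-3) = 27 > 0 → local minimum
  f''(0) = -72 < 0 → local maximum
  f''(6) = 540 > 0 → local minimum

Critical points: x = -4 (local maximum); x = -3 (local minimum); x = 0 (local maximum); x = 6 (local minimum)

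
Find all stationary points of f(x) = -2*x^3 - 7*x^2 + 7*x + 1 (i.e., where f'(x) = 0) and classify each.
f'(x) = -6*x^2 - 14*x + 7

Solve f'(x) = 0:
  6*x^2 + 14*x - 7 = 0 has no rational roots; quadratic formula: x = (-14 ± √364)/12.
  ⇒ x = -sqrt(91)/6 - 7/6 ≈ -2.7566, -7/6 + sqrt(91)/6 ≈ 0.4232

f''(x) = -12*x - 14
Second-derivative test at each critical point:
  f''(-2.7566) = 19.0788 > 0 → local minimum
  f''(0.4232) = -19.0788 < 0 → local maximum

Critical points: x = -sqrt(91)/6 - 7/6 ≈ -2.7566 (local minimum); x = -7/6 + sqrt(91)/6 ≈ 0.4232 (local maximum)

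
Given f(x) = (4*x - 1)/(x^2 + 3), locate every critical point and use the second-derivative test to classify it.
f'(x) = 2*(-2*x^2 + x + 6)/(x^4 + 6*x^2 + 9)

Solve f'(x) = 0:
  f'(x) = -2*(x - 2)*(2*x + 3)/(x^2 + 3)^2; the denominator is positive wherever f is defined, so f'(x) = 0 ⇔ -4*x^2 + 2*x + 12 = 0.
  Factor: -4*x^2 + 2*x + 12 = -2*(x - 2)*(2*x + 3) = 0.
  ⇒ x = -3/2, 2

f''(x) = 2*(4*x^2*(4*x - 1) + (1 - 12*x)*(x^2 + 3))/(x^2 + 3)^3
Second-derivative test at each critical point:
  f''(-3/2) = 32/63 > 0 → local minimum
  f''(2) = -2/7 < 0 → local maximum

Critical points: x = -3/2 (local minimum); x = 2 (local maximum)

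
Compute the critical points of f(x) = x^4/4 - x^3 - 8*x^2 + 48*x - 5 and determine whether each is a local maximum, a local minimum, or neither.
f'(x) = x^3 - 3*x^2 - 16*x + 48

Solve f'(x) = 0:
  Factor: x^3 - 3*x^2 - 16*x + 48 = (x - 4)*(x - 3)*(x + 4) = 0.
  ⇒ x = -4, 3, 4

f''(x) = 3*x^2 - 6*x - 16
Second-derivative test at each critical point:
  f''(-4) = 56 > 0 → local minimum
  f''(3) = -7 < 0 → local maximum
  f''(4) = 8 > 0 → local minimum

Critical points: x = -4 (local minimum); x = 3 (local maximum); x = 4 (local minimum)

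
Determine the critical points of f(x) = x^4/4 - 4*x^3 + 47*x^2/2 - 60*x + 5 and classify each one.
f'(x) = x^3 - 12*x^2 + 47*x - 60

Solve f'(x) = 0:
  Factor: x^3 - 12*x^2 + 47*x - 60 = (x - 5)*(x - 4)*(x - 3) = 0.
  ⇒ x = 3, 4, 5

f''(x) = 3*x^2 - 24*x + 47
Second-derivative test at each critical point:
  f''(3) = 2 > 0 → local minimum
  f''(4) = -1 < 0 → local maximum
  f''(5) = 2 > 0 → local minimum

Critical points: x = 3 (local minimum); x = 4 (local maximum); x = 5 (local minimum)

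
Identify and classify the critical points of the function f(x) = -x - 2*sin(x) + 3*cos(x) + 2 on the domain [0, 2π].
f'(x) = -3*sin(x) - 2*cos(x) - 1

Solve f'(x) = 0 on [0, 2π]:
  f'(x) = 0 ⇔ -3*sin(x) - 2*cos(x) = 1. Write the left side as R·cos(x + φ) with R = √((-2)² + 3²) = sqrt(13), cos φ = -2*sqrt(13)/13, sin φ = 3*sqrt(13)/13; then cos(x + φ) = sqrt(13)/13. Solve for x and keep the solutions lying in [0, 2π].
  ⇒ x = atan((-3 + 4*sqrt(3))/(-6*sqrt(3) - 2)) + pi ≈ 2.8346, atan((-4*sqrt(3) - 3)/(-2 + 6*sqrt(3))) + 2*pi ≈ 5.4141

f''(x) = 2*sin(x) - 3*cos(x)
Second-derivative test at each critical point:
  f''(2.8346) = 3.4641 > 0 → local minimum
  f''(5.4141) = -3.4641 < 0 → local maximum

Critical points: x = atan((-3 + 4*sqrt(3))/(-6*sqrt(3) - 2)) + pi ≈ 2.8346 (local minimum); x = atan((-4*sqrt(3) - 3)/(-2 + 6*sqrt(3))) + 2*pi ≈ 5.4141 (local maximum)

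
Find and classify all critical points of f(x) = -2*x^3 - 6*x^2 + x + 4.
f'(x) = -6*x^2 - 12*x + 1

Solve f'(x) = 0:
  6*x^2 + 12*x - 1 = 0 has no rational roots; quadratic formula: x = (-12 ± √168)/12.
  ⇒ x = -sqrt(42)/6 - 1 ≈ -2.0801, -1 + sqrt(42)/6 ≈ 0.0801

f''(x) = -12*x - 12
Second-derivative test at each critical point:
  f''(-2.0801) = 12.9615 > 0 → local minimum
  f''(0.0801) = -12.9615 < 0 → local maximum

Critical points: x = -sqrt(42)/6 - 1 ≈ -2.0801 (local minimum); x = -1 + sqrt(42)/6 ≈ 0.0801 (local maximum)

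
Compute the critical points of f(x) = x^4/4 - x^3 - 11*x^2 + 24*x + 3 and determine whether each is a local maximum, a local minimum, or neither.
f'(x) = x^3 - 3*x^2 - 22*x + 24

Solve f'(x) = 0:
  Factor: x^3 - 3*x^2 - 22*x + 24 = (x - 6)*(x - 1)*(x + 4) = 0.
  ⇒ x = -4, 1, 6

f''(x) = 3*x^2 - 6*x - 22
Second-derivative test at each critical point:
  f''(-4) = 50 > 0 → local minimum
  f''(1) = -25 < 0 → local maximum
  f''(6) = 50 > 0 → local minimum

Critical points: x = -4 (local minimum); x = 1 (local maximum); x = 6 (local minimum)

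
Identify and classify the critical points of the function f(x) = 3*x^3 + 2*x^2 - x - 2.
f'(x) = 9*x^2 + 4*x - 1

Solve f'(x) = 0:
  9*x^2 + 4*x - 1 = 0 has no rational roots; quadratic formula: x = (-4 ± √52)/18.
  ⇒ x = -sqrt(13)/9 - 2/9 ≈ -0.6228, -2/9 + sqrt(13)/9 ≈ 0.1784

f''(x) = 18*x + 4
Second-derivative test at each critical point:
  f''(-0.6228) = -7.2111 < 0 → local maximum
  f''(0.1784) = 7.2111 > 0 → local minimum

Critical points: x = -sqrt(13)/9 - 2/9 ≈ -0.6228 (local maximum); x = -2/9 + sqrt(13)/9 ≈ 0.1784 (local minimum)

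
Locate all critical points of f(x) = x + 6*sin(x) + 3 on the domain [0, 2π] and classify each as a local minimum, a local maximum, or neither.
f'(x) = 6*cos(x) + 1

Solve f'(x) = 0 on [0, 2π]:
  f'(x) = 0 ⇔ cos(x) = -1/6, i.e. x = ±arccos(-1/6) + 2nπ; keep the solutions lying in [0, 2π].
  ⇒ x = acos(-1/6) ≈ 1.7382, -acos(-1/6) + 2*pi ≈ 4.5449

f''(x) = -6*sin(x)
Second-derivative test at each critical point:
  f''(1.7382) = -5.9161 < 0 → local maximum
  f''(4.5449) = 5.9161 > 0 → local minimum

Critical points: x = acos(-1/6) ≈ 1.7382 (local maximum); x = -acos(-1/6) + 2*pi ≈ 4.5449 (local minimum)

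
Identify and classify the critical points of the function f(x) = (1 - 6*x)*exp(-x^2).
f'(x) = 2*(x*(6*x - 1) - 3)*exp(-x^2)

Solve f'(x) = 0:
  f'(x) = (12*x^2 - 2*x - 6)·exp(-x^2) and exp(-x^2) > 0 for every x, so f'(x) = 0 ⇔ 12*x^2 - 2*x - 6 = 0.
  Factor: 12*x^2 - 2*x - 6 = 2*(6*x^2 - x - 3); 6*x^2 - x - 3 = 0 has no rational roots; quadratic formula: x = (1 ± √73)/12.
  ⇒ x = 1/12 - sqrt(73)/12 ≈ -0.6287, 1/12 + sqrt(73)/12 ≈ 0.7953

f''(x) = 2*(2*x^2*(1 - 6*x) + 18*x - 1)*exp(-x^2)
Second-derivative test at each critical point:
  f''(-0.6287) = -11.5093 < 0 → local maximum
  f''(0.7953) = 9.0777 > 0 → local minimum

Critical points: x = 1/12 - sqrt(73)/12 ≈ -0.6287 (local maximum); x = 1/12 + sqrt(73)/12 ≈ 0.7953 (local minimum)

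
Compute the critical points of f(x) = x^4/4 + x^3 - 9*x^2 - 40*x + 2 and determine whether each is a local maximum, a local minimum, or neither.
f'(x) = x^3 + 3*x^2 - 18*x - 40

Solve f'(x) = 0:
  Factor: x^3 + 3*x^2 - 18*x - 40 = (x - 4)*(x + 2)*(x + 5) = 0.
  ⇒ x = -5, -2, 4

f''(x) = 3*x^2 + 6*x - 18
Second-derivative test at each critical point:
  f''(-5) = 27 > 0 → local minimum
  f''(-2) = -18 < 0 → local maximum
  f''(4) = 54 > 0 → local minimum

Critical points: x = -5 (local minimum); x = -2 (local maximum); x = 4 (local minimum)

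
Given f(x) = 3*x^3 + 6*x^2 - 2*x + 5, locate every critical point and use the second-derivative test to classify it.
f'(x) = 9*x^2 + 12*x - 2

Solve f'(x) = 0:
  9*x^2 + 12*x - 2 = 0 has no rational roots; quadratic formula: x = (-12 ± √216)/18.
  ⇒ x = -sqrt(6)/3 - 2/3 ≈ -1.4832, -2/3 + sqrt(6)/3 ≈ 0.1498

f''(x) = 18*x + 12
Second-derivative test at each critical point:
  f''(-1.4832) = -14.6969 < 0 → local maximum
  f''(0.1498) = 14.6969 > 0 → local minimum

Critical points: x = -sqrt(6)/3 - 2/3 ≈ -1.4832 (local maximum); x = -2/3 + sqrt(6)/3 ≈ 0.1498 (local minimum)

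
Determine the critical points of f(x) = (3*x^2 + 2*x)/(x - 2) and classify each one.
f'(x) = (3*x^2 - 12*x - 4)/(x^2 - 4*x + 4)

Solve f'(x) = 0:
  f'(x) = (3*x^2 - 12*x - 4)/(x - 2)^2; the denominator is positive wherever f is defined, so f'(x) = 0 ⇔ 3*x^2 - 12*x - 4 = 0.
  3*x^2 - 12*x - 4 = 0 has no rational roots; quadratic formula: x = (12 ± √192)/6.
  ⇒ x = 2 - 4*sqrt(3)/3 ≈ -0.3094, 2 + 4*sqrt(3)/3 ≈ 4.3094

f''(x) = 32/(x^3 - 6*x^2 + 12*x - 8)
Second-derivative test at each critical point:
  f''(-0.3094) = -2.5981 < 0 → local maximum
  f''(4.3094) = 2.5981 > 0 → local minimum

Critical points: x = 2 - 4*sqrt(3)/3 ≈ -0.3094 (local maximum); x = 2 + 4*sqrt(3)/3 ≈ 4.3094 (local minimum)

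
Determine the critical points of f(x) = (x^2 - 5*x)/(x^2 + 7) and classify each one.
f'(x) = (5*x^2 + 14*x - 35)/(x^4 + 14*x^2 + 49)

Solve f'(x) = 0:
  f'(x) = (5*x^2 + 14*x - 35)/(x^2 + 7)^2; the denominator is positive wherever f is defined, so f'(x) = 0 ⇔ 5*x^2 + 14*x - 35 = 0.
  5*x^2 + 14*x - 35 = 0 has no rational roots; quadratic formula: x = (-14 ± √896)/10.
  ⇒ x = -4*sqrt(14)/5 - 7/5 ≈ -4.3933, -7/5 + 4*sqrt(14)/5 ≈ 1.5933

f''(x) = 2*(-5*x^3 - 21*x^2 + 105*x + 49)/(x^6 + 21*x^4 + 147*x^2 + 343)
Second-derivative test at each critical point:
  f''(-4.3933) = -0.0433 < 0 → local maximum
  f''(1.5933) = 0.3290 > 0 → local minimum

Critical points: x = -4*sqrt(14)/5 - 7/5 ≈ -4.3933 (local maximum); x = -7/5 + 4*sqrt(14)/5 ≈ 1.5933 (local minimum)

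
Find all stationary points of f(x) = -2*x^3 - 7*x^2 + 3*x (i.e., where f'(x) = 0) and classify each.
f'(x) = -6*x^2 - 14*x + 3

Solve f'(x) = 0:
  6*x^2 + 14*x - 3 = 0 has no rational roots; quadratic formula: x = (-14 ± √268)/12.
  ⇒ x = -sqrt(67)/6 - 7/6 ≈ -2.5309, -7/6 + sqrt(67)/6 ≈ 0.1976

f''(x) = -12*x - 14
Second-derivative test at each critical point:
  f''(-2.5309) = 16.3707 > 0 → local minimum
  f''(0.1976) = -16.3707 < 0 → local maximum

Critical points: x = -sqrt(67)/6 - 7/6 ≈ -2.5309 (local minimum); x = -7/6 + sqrt(67)/6 ≈ 0.1976 (local maximum)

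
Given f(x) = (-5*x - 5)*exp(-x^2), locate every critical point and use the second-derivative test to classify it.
f'(x) = 5*(2*x*(x + 1) - 1)*exp(-x^2)

Solve f'(x) = 0:
  f'(x) = (10*x^2 + 10*x - 5)·exp(-x^2) and exp(-x^2) > 0 for every x, so f'(x) = 0 ⇔ 10*x^2 + 10*x - 5 = 0.
  Factor: 10*x^2 + 10*x - 5 = 5*(2*x^2 + 2*x - 1); 2*x^2 + 2*x - 1 = 0 has no rational roots; quadratic formula: x = (-2 ± √12)/4.
  ⇒ x = -sqrt(3)/2 - 1/2 ≈ -1.3660, -1/2 + sqrt(3)/2 ≈ 0.3660

f''(x) = 10*(-2*x^2*(x + 1) + 3*x + 1)*exp(-x^2)
Second-derivative test at each critical point:
  f''(-1.3660) = -2.6801 < 0 → local maximum
  f''(0.3660) = 15.1487 > 0 → local minimum

Critical points: x = -sqrt(3)/2 - 1/2 ≈ -1.3660 (local maximum); x = -1/2 + sqrt(3)/2 ≈ 0.3660 (local minimum)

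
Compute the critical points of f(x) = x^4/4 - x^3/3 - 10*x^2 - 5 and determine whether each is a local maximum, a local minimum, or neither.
f'(x) = x*(x^2 - x - 20)

Solve f'(x) = 0:
  Factor: x^3 - x^2 - 20*x = x*(x - 5)*(x + 4) = 0.
  ⇒ x = -4, 0, 5

f''(x) = 3*x^2 - 2*x - 20
Second-derivative test at each critical point:
  f''(-4) = 36 > 0 → local minimum
  f''(0) = -20 < 0 → local maximum
  f''(5) = 45 > 0 → local minimum

Critical points: x = -4 (local minimum); x = 0 (local maximum); x = 5 (local minimum)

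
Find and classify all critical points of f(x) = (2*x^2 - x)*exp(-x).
f'(x) = (-2*x^2 + 5*x - 1)*exp(-x)

Solve f'(x) = 0:
  f'(x) = (-2*x^2 + 5*x - 1)·exp(-x) and exp(-x) > 0 for every x, so f'(x) = 0 ⇔ -2*x^2 + 5*x - 1 = 0.
  2*x^2 - 5*x + 1 = 0 has no rational roots; quadratic formula: x = (5 ± √17)/4.
  ⇒ x = 5/4 - sqrt(17)/4 ≈ 0.2192, sqrt(17)/4 + 5/4 ≈ 2.2808

f''(x) = (2*x^2 - 9*x + 6)*exp(-x)
Second-derivative test at each critical point:
  f''(0.2192) = 3.3114 > 0 → local minimum
  f''(2.2808) = -0.4214 < 0 → local maximum

Critical points: x = 5/4 - sqrt(17)/4 ≈ 0.2192 (local minimum); x = sqrt(17)/4 + 5/4 ≈ 2.2808 (local maximum)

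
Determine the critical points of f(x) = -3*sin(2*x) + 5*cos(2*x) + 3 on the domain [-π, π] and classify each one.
f'(x) = -10*sin(2*x) - 6*cos(2*x)

Solve f'(x) = 0 on [-π, π]:
  f'(x) = 0 ⇔ -3*cos(2*x) = 5*sin(2*x) ⇔ tan(2*x) = -3/5, i.e. 2*x = arctan(-3/5) + nπ; keep the solutions lying in [-π, π].
  ⇒ x = -pi/2 - atan(3/5)/2 ≈ -1.8410, -atan(3/5)/2 ≈ -0.2702, -atan(3/5)/2 + pi/2 ≈ 1.3006, pi - atan(3/5)/2 ≈ 2.8714

f''(x) = 12*sin(2*x) - 20*cos(2*x)
Second-derivative test at each critical point:
  f''(-1.8410) = 23.3238 > 0 → local minimum
  f''(-0.2702) = -23.3238 < 0 → local maximum
  f''(1.3006) = 23.3238 > 0 → local minimum
  f''(2.8714) = -23.3238 < 0 → local maximum

Critical points: x = -pi/2 - atan(3/5)/2 ≈ -1.8410 (local minimum); x = -atan(3/5)/2 ≈ -0.2702 (local maximum); x = -atan(3/5)/2 + pi/2 ≈ 1.3006 (local minimum); x = pi - atan(3/5)/2 ≈ 2.8714 (local maximum)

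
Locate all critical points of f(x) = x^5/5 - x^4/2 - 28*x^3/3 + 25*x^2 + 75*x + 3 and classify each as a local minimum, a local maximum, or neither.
f'(x) = x^4 - 2*x^3 - 28*x^2 + 50*x + 75

Solve f'(x) = 0:
  Factor: x^4 - 2*x^3 - 28*x^2 + 50*x + 75 = (x - 5)*(x - 3)*(x + 1)*(x + 5) = 0.
  ⇒ x = -5, -1, 3, 5

f''(x) = 4*x^3 - 6*x^2 - 56*x + 50
Second-derivative test at each critical point:
  f''(-5) = -320 < 0 → local maximum
  f''(-1) = 96 > 0 → local minimum
  f''(3) = -64 < 0 → local maximum
  f''(5) = 120 > 0 → local minimum

Critical points: x = -5 (local maximum); x = -1 (local minimum); x = 3 (local maximum); x = 5 (local minimum)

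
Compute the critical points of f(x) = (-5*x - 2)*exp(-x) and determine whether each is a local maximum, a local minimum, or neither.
f'(x) = (5*x - 3)*exp(-x)

Solve f'(x) = 0:
  f'(x) = (5*x - 3)·exp(-x) and exp(-x) > 0 for every x, so f'(x) = 0 ⇔ 5*x - 3 = 0.
  5*x - 3 = 0.
  ⇒ x = 3/5

f''(x) = (8 - 5*x)*exp(-x)
Second-derivative test at each critical point:
  f''(3/5) = 2.7441 > 0 → local minimum

Critical points: x = 3/5 (local minimum)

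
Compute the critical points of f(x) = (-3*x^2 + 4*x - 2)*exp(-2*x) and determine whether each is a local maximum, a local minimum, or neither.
f'(x) = 2*(3*x^2 - 7*x + 4)*exp(-2*x)

Solve f'(x) = 0:
  f'(x) = (6*x^2 - 14*x + 8)·exp(-2*x) and exp(-2*x) > 0 for every x, so f'(x) = 0 ⇔ 6*x^2 - 14*x + 8 = 0.
  Factor: 6*x^2 - 14*x + 8 = 2*(x - 1)*(3*x - 4) = 0.
  ⇒ x = 1, 4/3

f''(x) = 2*(-6*x^2 + 20*x - 15)*exp(-2*x)
Second-derivative test at each critical point:
  f''(1) = -0.2707 < 0 → local maximum
  f''(4/3) = 0.1390 > 0 → local minimum

Critical points: x = 1 (local maximum); x = 4/3 (local minimum)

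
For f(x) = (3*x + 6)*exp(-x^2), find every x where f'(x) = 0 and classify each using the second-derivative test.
f'(x) = 3*(-2*x*(x + 2) + 1)*exp(-x^2)

Solve f'(x) = 0:
  f'(x) = (-6*x^2 - 12*x + 3)·exp(-x^2) and exp(-x^2) > 0 for every x, so f'(x) = 0 ⇔ -6*x^2 - 12*x + 3 = 0.
  Factor: -6*x^2 - 12*x + 3 = -3*(2*x^2 + 4*x - 1); 2*x^2 + 4*x - 1 = 0 has no rational roots; quadratic formula: x = (-4 ± √24)/4.
  ⇒ x = -sqrt(6)/2 - 1 ≈ -2.2247, -1 + sqrt(6)/2 ≈ 0.2247

f''(x) = 6*(2*x^2*(x + 2) - 3*x - 2)*exp(-x^2)
Second-derivative test at each critical point:
  f''(-2.2247) = 0.1042 > 0 → local minimum
  f''(0.2247) = -13.9730 < 0 → local maximum

Critical points: x = -sqrt(6)/2 - 1 ≈ -2.2247 (local minimum); x = -1 + sqrt(6)/2 ≈ 0.2247 (local maximum)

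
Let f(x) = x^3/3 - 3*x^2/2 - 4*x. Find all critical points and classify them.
f'(x) = x^2 - 3*x - 4

Solve f'(x) = 0:
  Factor: x^2 - 3*x - 4 = (x - 4)*(x + 1) = 0.
  ⇒ x = -1, 4

f''(x) = 2*x - 3
Second-derivative test at each critical point:
  f''(-1) = -5 < 0 → local maximum
  f''(4) = 5 > 0 → local minimum

Critical points: x = -1 (local maximum); x = 4 (local minimum)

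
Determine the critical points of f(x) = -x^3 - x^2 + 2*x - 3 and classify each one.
f'(x) = -3*x^2 - 2*x + 2

Solve f'(x) = 0:
  3*x^2 + 2*x - 2 = 0 has no rational roots; quadratic formula: x = (-2 ± √28)/6.
  ⇒ x = -sqrt(7)/3 - 1/3 ≈ -1.2153, -1/3 + sqrt(7)/3 ≈ 0.5486

f''(x) = -6*x - 2
Second-derivative test at each critical point:
  f''(-1.2153) = 5.2915 > 0 → local minimum
  f''(0.5486) = -5.2915 < 0 → local maximum

Critical points: x = -sqrt(7)/3 - 1/3 ≈ -1.2153 (local minimum); x = -1/3 + sqrt(7)/3 ≈ 0.5486 (local maximum)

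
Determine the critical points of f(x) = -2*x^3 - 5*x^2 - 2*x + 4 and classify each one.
f'(x) = -6*x^2 - 10*x - 2

Solve f'(x) = 0:
  Factor: -6*x^2 - 10*x - 2 = -2*(3*x^2 + 5*x + 1); 3*x^2 + 5*x + 1 = 0 has no rational roots; quadratic formula: x = (-5 ± √13)/6.
  ⇒ x = -5/6 - sqrt(13)/6 ≈ -1.4343, -5/6 + sqrt(13)/6 ≈ -0.2324

f''(x) = -12*x - 10
Second-derivative test at each critical point:
  f''(-1.4343) = 7.2111 > 0 → local minimum
  f''(-0.2324) = -7.2111 < 0 → local maximum

Critical points: x = -5/6 - sqrt(13)/6 ≈ -1.4343 (local minimum); x = -5/6 + sqrt(13)/6 ≈ -0.2324 (local maximum)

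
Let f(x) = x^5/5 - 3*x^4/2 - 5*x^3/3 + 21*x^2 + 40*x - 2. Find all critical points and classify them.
f'(x) = x^4 - 6*x^3 - 5*x^2 + 42*x + 40

Solve f'(x) = 0:
  Factor: x^4 - 6*x^3 - 5*x^2 + 42*x + 40 = (x - 5)*(x - 4)*(x + 1)*(x + 2) = 0.
  ⇒ x = -2, -1, 4, 5

f''(x) = 4*x^3 - 18*x^2 - 10*x + 42
Second-derivative test at each critical point:
  f''(-2) = -42 < 0 → local maximum
  f''(-1) = 30 > 0 → local minimum
  f''(4) = -30 < 0 → local maximum
  f''(5) = 42 > 0 → local minimum

Critical points: x = -2 (local maximum); x = -1 (local minimum); x = 4 (local maximum); x = 5 (local minimum)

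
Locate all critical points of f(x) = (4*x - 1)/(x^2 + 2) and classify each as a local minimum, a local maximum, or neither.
f'(x) = 2*(-2*x^2 + x + 4)/(x^4 + 4*x^2 + 4)

Solve f'(x) = 0:
  f'(x) = -2*(2*x^2 - x - 4)/(x^2 + 2)^2; the denominator is positive wherever f is defined, so f'(x) = 0 ⇔ -4*x^2 + 2*x + 8 = 0.
  Factor: -4*x^2 + 2*x + 8 = -2*(2*x^2 - x - 4); 2*x^2 - x - 4 = 0 has no rational roots; quadratic formula: x = (1 ± √33)/4.
  ⇒ x = 1/4 - sqrt(33)/4 ≈ -1.1861, 1/4 + sqrt(33)/4 ≈ 1.6861

f''(x) = 2*(4*x^2*(4*x - 1) + (1 - 12*x)*(x^2 + 2))/(x^2 + 2)^3
Second-derivative test at each critical point:
  f''(-1.1861) = 0.9898 > 0 → local minimum
  f''(1.6861) = -0.4898 < 0 → local maximum

Critical points: x = 1/4 - sqrt(33)/4 ≈ -1.1861 (local minimum); x = 1/4 + sqrt(33)/4 ≈ 1.6861 (local maximum)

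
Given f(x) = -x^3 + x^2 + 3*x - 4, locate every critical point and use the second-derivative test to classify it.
f'(x) = -3*x^2 + 2*x + 3

Solve f'(x) = 0:
  3*x^2 - 2*x - 3 = 0 has no rational roots; quadratic formula: x = (2 ± √40)/6.
  ⇒ x = 1/3 - sqrt(10)/3 ≈ -0.7208, 1/3 + sqrt(10)/3 ≈ 1.3874

f''(x) = 2 - 6*x
Second-derivative test at each critical point:
  f''(-0.7208) = 6.3246 > 0 → local minimum
  f''(1.3874) = -6.3246 < 0 → local maximum

Critical points: x = 1/3 - sqrt(10)/3 ≈ -0.7208 (local minimum); x = 1/3 + sqrt(10)/3 ≈ 1.3874 (local maximum)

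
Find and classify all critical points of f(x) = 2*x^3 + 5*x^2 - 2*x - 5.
f'(x) = 6*x^2 + 10*x - 2

Solve f'(x) = 0:
  Factor: 6*x^2 + 10*x - 2 = 2*(3*x^2 + 5*x - 1); 3*x^2 + 5*x - 1 = 0 has no rational roots; quadratic formula: x = (-5 ± √37)/6.
  ⇒ x = -sqrt(37)/6 - 5/6 ≈ -1.8471, -5/6 + sqrt(37)/6 ≈ 0.1805

f''(x) = 12*x + 10
Second-derivative test at each critical point:
  f''(-1.8471) = -12.1655 < 0 → local maximum
  f''(0.1805) = 12.1655 > 0 → local minimum

Critical points: x = -sqrt(37)/6 - 5/6 ≈ -1.8471 (local maximum); x = -5/6 + sqrt(37)/6 ≈ 0.1805 (local minimum)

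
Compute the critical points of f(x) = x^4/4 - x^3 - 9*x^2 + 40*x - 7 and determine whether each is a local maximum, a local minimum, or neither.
f'(x) = x^3 - 3*x^2 - 18*x + 40

Solve f'(x) = 0:
  Factor: x^3 - 3*x^2 - 18*x + 40 = (x - 5)*(x - 2)*(x + 4) = 0.
  ⇒ x = -4, 2, 5

f''(x) = 3*x^2 - 6*x - 18
Second-derivative test at each critical point:
  f''(-4) = 54 > 0 → local minimum
  f''(2) = -18 < 0 → local maximum
  f''(5) = 27 > 0 → local minimum

Critical points: x = -4 (local minimum); x = 2 (local maximum); x = 5 (local minimum)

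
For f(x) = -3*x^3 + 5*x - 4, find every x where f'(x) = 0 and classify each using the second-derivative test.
f'(x) = 5 - 9*x^2

Solve f'(x) = 0:
  9*x^2 - 5 = 0 has no rational roots; quadratic formula: x = (0 ± √180)/18.
  ⇒ x = -sqrt(5)/3 ≈ -0.7454, sqrt(5)/3 ≈ 0.7454

f''(x) = -18*x
Second-derivative test at each critical point:
  f''(-0.7454) = 13.4164 > 0 → local minimum
  f''(0.7454) = -13.4164 < 0 → local maximum

Critical points: x = -sqrt(5)/3 ≈ -0.7454 (local minimum); x = sqrt(5)/3 ≈ 0.7454 (local maximum)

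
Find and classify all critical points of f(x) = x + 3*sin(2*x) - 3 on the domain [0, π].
f'(x) = 6*cos(2*x) + 1

Solve f'(x) = 0 on [0, π]:
  f'(x) = 0 ⇔ cos(2*x) = -1/6, i.e. 2*x = ±arccos(-1/6) + 2nπ; keep the solutions lying in [0, π].
  ⇒ x = acos(-1/6)/2 ≈ 0.8691, pi - acos(-1/6)/2 ≈ 2.2725

f''(x) = -12*sin(2*x)
Second-derivative test at each critical point:
  f''(0.8691) = -11.8322 < 0 → local maximum
  f''(2.2725) = 11.8322 > 0 → local minimum

Critical points: x = acos(-1/6)/2 ≈ 0.8691 (local maximum); x = pi - acos(-1/6)/2 ≈ 2.2725 (local minimum)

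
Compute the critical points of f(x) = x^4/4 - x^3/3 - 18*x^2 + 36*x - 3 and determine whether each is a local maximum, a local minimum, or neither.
f'(x) = x^3 - x^2 - 36*x + 36

Solve f'(x) = 0:
  Factor: x^3 - x^2 - 36*x + 36 = (x - 6)*(x - 1)*(x + 6) = 0.
  ⇒ x = -6, 1, 6

f''(x) = 3*x^2 - 2*x - 36
Second-derivative test at each critical point:
  f''(-6) = 84 > 0 → local minimum
  f''(1) = -35 < 0 → local maximum
  f''(6) = 60 > 0 → local minimum

Critical points: x = -6 (local minimum); x = 1 (local maximum); x = 6 (local minimum)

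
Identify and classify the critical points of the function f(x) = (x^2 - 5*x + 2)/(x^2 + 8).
f'(x) = (5*x^2 + 12*x - 40)/(x^4 + 16*x^2 + 64)

Solve f'(x) = 0:
  f'(x) = (5*x^2 + 12*x - 40)/(x^2 + 8)^2; the denominator is positive wherever f is defined, so f'(x) = 0 ⇔ 5*x^2 + 12*x - 40 = 0.
  5*x^2 + 12*x - 40 = 0 has no rational roots; quadratic formula: x = (-12 ± √944)/10.
  ⇒ x = -2*sqrt(59)/5 - 6/5 ≈ -4.2725, -6/5 + 2*sqrt(59)/5 ≈ 1.8725

f''(x) = 2*(-5*x^3 - 18*x^2 + 120*x + 48)/(x^6 + 24*x^4 + 192*x^2 + 512)
Second-derivative test at each critical point:
  f''(-4.2725) = -0.0446 < 0 → local maximum
  f''(1.8725) = 0.2321 > 0 → local minimum

Critical points: x = -2*sqrt(59)/5 - 6/5 ≈ -4.2725 (local maximum); x = -6/5 + 2*sqrt(59)/5 ≈ 1.8725 (local minimum)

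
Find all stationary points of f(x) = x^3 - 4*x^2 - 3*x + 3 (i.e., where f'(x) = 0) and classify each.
f'(x) = 3*x^2 - 8*x - 3

Solve f'(x) = 0:
  Factor: 3*x^2 - 8*x - 3 = (x - 3)*(3*x + 1) = 0.
  ⇒ x = -1/3, 3

f''(x) = 6*x - 8
Second-derivative test at each critical point:
  f''(-1/3) = -10 < 0 → local maximum
  f''(3) = 10 > 0 → local minimum

Critical points: x = -1/3 (local maximum); x = 3 (local minimum)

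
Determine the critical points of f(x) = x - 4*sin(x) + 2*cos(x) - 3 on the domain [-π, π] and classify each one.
f'(x) = -2*sin(x) - 4*cos(x) + 1

Solve f'(x) = 0 on [-π, π]:
  f'(x) = 0 ⇔ -2*sin(x) - 4*cos(x) = -1. Write the left side as R·cos(x + φ) with R = √((-4)² + 2²) = 2*sqrt(5), cos φ = -2*sqrt(5)/5, sin φ = sqrt(5)/5; then cos(x + φ) = -sqrt(5)/10. Solve for x and keep the solutions lying in [-π, π].
  ⇒ x = atan((1 - 2*sqrt(19))/(2 + sqrt(19))) ≈ -0.8816, atan((1 + 2*sqrt(19))/(2 - sqrt(19))) + pi ≈ 1.8089

f''(x) = 4*sin(x) - 2*cos(x)
Second-derivative test at each critical point:
  f''(-0.8816) = -4.3589 < 0 → local maximum
  f''(1.8089) = 4.3589 > 0 → local minimum

Critical points: x = atan((1 - 2*sqrt(19))/(2 + sqrt(19))) ≈ -0.8816 (local maximum); x = atan((1 + 2*sqrt(19))/(2 - sqrt(19))) + pi ≈ 1.8089 (local minimum)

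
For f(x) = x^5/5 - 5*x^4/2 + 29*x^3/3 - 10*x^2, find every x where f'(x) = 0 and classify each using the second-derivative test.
f'(x) = x*(x^3 - 10*x^2 + 29*x - 20)

Solve f'(x) = 0:
  Factor: x^4 - 10*x^3 + 29*x^2 - 20*x = x*(x - 5)*(x - 4)*(x - 1) = 0.
  ⇒ x = 0, 1, 4, 5

f''(x) = 4*x^3 - 30*x^2 + 58*x - 20
Second-derivative test at each critical point:
  f''(0) = -20 < 0 → local maximum
  f''(1) = 12 > 0 → local minimum
  f''(4) = -12 < 0 → local maximum
  f''(5) = 20 > 0 → local minimum

Critical points: x = 0 (local maximum); x = 1 (local minimum); x = 4 (local maximum); x = 5 (local minimum)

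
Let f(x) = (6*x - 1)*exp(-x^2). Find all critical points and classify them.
f'(x) = 2*(-x*(6*x - 1) + 3)*exp(-x^2)

Solve f'(x) = 0:
  f'(x) = (-12*x^2 + 2*x + 6)·exp(-x^2) and exp(-x^2) > 0 for every x, so f'(x) = 0 ⇔ -12*x^2 + 2*x + 6 = 0.
  Factor: -12*x^2 + 2*x + 6 = -2*(6*x^2 - x - 3); 6*x^2 - x - 3 = 0 has no rational roots; quadratic formula: x = (1 ± √73)/12.
  ⇒ x = 1/12 - sqrt(73)/12 ≈ -0.6287, 1/12 + sqrt(73)/12 ≈ 0.7953

f''(x) = 2*(2*x^2*(6*x - 1) - 18*x + 1)*exp(-x^2)
Second-derivative test at each critical point:
  f''(-0.6287) = 11.5093 > 0 → local minimum
  f''(0.7953) = -9.0777 < 0 → local maximum

Critical points: x = 1/12 - sqrt(73)/12 ≈ -0.6287 (local minimum); x = 1/12 + sqrt(73)/12 ≈ 0.7953 (local maximum)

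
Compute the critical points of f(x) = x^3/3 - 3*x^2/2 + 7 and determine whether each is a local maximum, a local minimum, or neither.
f'(x) = x*(x - 3)

Solve f'(x) = 0:
  Factor: x^2 - 3*x = x*(x - 3) = 0.
  ⇒ x = 0, 3

f''(x) = 2*x - 3
Second-derivative test at each critical point:
  f''(0) = -3 < 0 → local maximum
  f''(3) = 3 > 0 → local minimum

Critical points: x = 0 (local maximum); x = 3 (local minimum)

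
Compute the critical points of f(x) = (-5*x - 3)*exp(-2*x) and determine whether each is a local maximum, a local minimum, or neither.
f'(x) = (10*x + 1)*exp(-2*x)

Solve f'(x) = 0:
  f'(x) = (10*x + 1)·exp(-2*x) and exp(-2*x) > 0 for every x, so f'(x) = 0 ⇔ 10*x + 1 = 0.
  10*x + 1 = 0.
  ⇒ x = -1/10

f''(x) = 4*(2 - 5*x)*exp(-2*x)
Second-derivative test at each critical point:
  f''(-1/10) = 12.2140 > 0 → local minimum

Critical points: x = -1/10 (local minimum)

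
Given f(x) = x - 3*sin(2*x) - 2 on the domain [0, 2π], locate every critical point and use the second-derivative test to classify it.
f'(x) = 1 - 6*cos(2*x)

Solve f'(x) = 0 on [0, 2π]:
  f'(x) = 0 ⇔ cos(2*x) = 1/6, i.e. 2*x = ±arccos(1/6) + 2nπ; keep the solutions lying in [0, 2π].
  ⇒ x = acos(1/6)/2 ≈ 0.7017, pi - acos(1/6)/2 ≈ 2.4399, acos(1/6)/2 + pi ≈ 3.8433, -acos(1/6)/2 + 2*pi ≈ 5.5815

f''(x) = 12*sin(2*x)
Second-derivative test at each critical point:
  f''(0.7017) = 11.8322 > 0 → local minimum
  f''(2.4399) = -11.8322 < 0 → local maximum
  f''(3.8433) = 11.8322 > 0 → local minimum
  f''(5.5815) = -11.8322 < 0 → local maximum

Critical points: x = acos(1/6)/2 ≈ 0.7017 (local minimum); x = pi - acos(1/6)/2 ≈ 2.4399 (local maximum); x = acos(1/6)/2 + pi ≈ 3.8433 (local minimum); x = -acos(1/6)/2 + 2*pi ≈ 5.5815 (local maximum)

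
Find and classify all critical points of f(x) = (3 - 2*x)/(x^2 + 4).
f'(x) = 2*(x^2 - 3*x - 4)/(x^4 + 8*x^2 + 16)

Solve f'(x) = 0:
  f'(x) = 2*(x - 4)*(x + 1)/(x^2 + 4)^2; the denominator is positive wherever f is defined, so f'(x) = 0 ⇔ 2*x^2 - 6*x - 8 = 0.
  Factor: 2*x^2 - 6*x - 8 = 2*(x - 4)*(x + 1) = 0.
  ⇒ x = -1, 4

f''(x) = 2*(4*x^2*(3 - 2*x) + 3*(2*x - 1)*(x^2 + 4))/(x^2 + 4)^3
Second-derivative test at each critical point:
  f''(-1) = -2/5 < 0 → local maximum
  f''(4) = 1/40 > 0 → local minimum

Critical points: x = -1 (local maximum); x = 4 (local minimum)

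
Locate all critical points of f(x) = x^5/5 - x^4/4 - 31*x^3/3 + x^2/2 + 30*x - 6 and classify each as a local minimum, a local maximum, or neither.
f'(x) = x^4 - x^3 - 31*x^2 + x + 30

Solve f'(x) = 0:
  Factor: x^4 - x^3 - 31*x^2 + x + 30 = (x - 6)*(x - 1)*(x + 1)*(x + 5) = 0.
  ⇒ x = -5, -1, 1, 6

f''(x) = 4*x^3 - 3*x^2 - 62*x + 1
Second-derivative test at each critical point:
  f''(-5) = -264 < 0 → local maximum
  f''(-1) = 56 > 0 → local minimum
  f''(1) = -60 < 0 → local maximum
  f''(6) = 385 > 0 → local minimum

Critical points: x = -5 (local maximum); x = -1 (local minimum); x = 1 (local maximum); x = 6 (local minimum)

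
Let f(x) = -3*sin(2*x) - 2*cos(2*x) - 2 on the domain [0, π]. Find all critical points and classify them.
f'(x) = 4*sin(2*x) - 6*cos(2*x)

Solve f'(x) = 0 on [0, π]:
  f'(x) = 0 ⇔ -3*cos(2*x) = -2*sin(2*x) ⇔ tan(2*x) = 3/2, i.e. 2*x = arctan(3/2) + nπ; keep the solutions lying in [0, π].
  ⇒ x = atan(3/2)/2 ≈ 0.4914, atan(3/2)/2 + pi/2 ≈ 2.0622

f''(x) = 12*sin(2*x) + 8*cos(2*x)
Second-derivative test at each critical point:
  f''(0.4914) = 14.4222 > 0 → local minimum
  f''(2.0622) = -14.4222 < 0 → local maximum

Critical points: x = atan(3/2)/2 ≈ 0.4914 (local minimum); x = atan(3/2)/2 + pi/2 ≈ 2.0622 (local maximum)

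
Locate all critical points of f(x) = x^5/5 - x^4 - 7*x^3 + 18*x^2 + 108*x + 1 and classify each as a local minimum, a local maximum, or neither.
f'(x) = x^4 - 4*x^3 - 21*x^2 + 36*x + 108

Solve f'(x) = 0:
  Factor: x^4 - 4*x^3 - 21*x^2 + 36*x + 108 = (x - 6)*(x - 3)*(x + 2)*(x + 3) = 0.
  ⇒ x = -3, -2, 3, 6

f''(x) = 4*x^3 - 12*x^2 - 42*x + 36
Second-derivative test at each critical point:
  f''(-3) = -54 < 0 → local maximum
  f''(-2) = 40 > 0 → local minimum
  f''(3) = -90 < 0 → local maximum
  f''(6) = 216 > 0 → local minimum

Critical points: x = -3 (local maximum); x = -2 (local minimum); x = 3 (local maximum); x = 6 (local minimum)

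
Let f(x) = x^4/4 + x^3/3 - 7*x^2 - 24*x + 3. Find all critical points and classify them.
f'(x) = x^3 + x^2 - 14*x - 24

Solve f'(x) = 0:
  Factor: x^3 + x^2 - 14*x - 24 = (x - 4)*(x + 2)*(x + 3) = 0.
  ⇒ x = -3, -2, 4

f''(x) = 3*x^2 + 2*x - 14
Second-derivative test at each critical point:
  f''(-3) = 7 > 0 → local minimum
  f''(-2) = -6 < 0 → local maximum
  f''(4) = 42 > 0 → local minimum

Critical points: x = -3 (local minimum); x = -2 (local maximum); x = 4 (local minimum)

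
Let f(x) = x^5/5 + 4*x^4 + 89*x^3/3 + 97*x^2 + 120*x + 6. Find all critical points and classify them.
f'(x) = x^4 + 16*x^3 + 89*x^2 + 194*x + 120

Solve f'(x) = 0:
  Factor: x^4 + 16*x^3 + 89*x^2 + 194*x + 120 = (x + 1)*(x + 4)*(x + 5)*(x + 6) = 0.
  ⇒ x = -6, -5, -4, -1

f''(x) = 4*x^3 + 48*x^2 + 178*x + 194
Second-derivative test at each critical point:
  f''(-6) = -10 < 0 → local maximum
  f''(-5) = 4 > 0 → local minimum
  f''(-4) = -6 < 0 → local maximum
  f''(-1) = 60 > 0 → local minimum

Critical points: x = -6 (local maximum); x = -5 (local minimum); x = -4 (local maximum); x = -1 (local minimum)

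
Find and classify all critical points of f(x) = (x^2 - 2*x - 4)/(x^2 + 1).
f'(x) = 2*(x^2 + 5*x - 1)/(x^4 + 2*x^2 + 1)

Solve f'(x) = 0:
  f'(x) = 2*(x^2 + 5*x - 1)/(x^2 + 1)^2; the denominator is positive wherever f is defined, so f'(x) = 0 ⇔ 2*x^2 + 10*x - 2 = 0.
  Factor: 2*x^2 + 10*x - 2 = 2*(x^2 + 5*x - 1); x^2 + 5*x - 1 = 0 has no rational roots; quadratic formula: x = (-5 ± √29)/2.
  ⇒ x = -sqrt(29)/2 - 5/2 ≈ -5.1926, -5/2 + sqrt(29)/2 ≈ 0.1926

f''(x) = 2*(-2*x^3 - 15*x^2 + 6*x + 5)/(x^6 + 3*x^4 + 3*x^2 + 1)
Second-derivative test at each critical point:
  f''(-5.1926) = -0.0138 < 0 → local maximum
  f''(0.1926) = 10.0138 > 0 → local minimum

Critical points: x = -sqrt(29)/2 - 5/2 ≈ -5.1926 (local maximum); x = -5/2 + sqrt(29)/2 ≈ 0.1926 (local minimum)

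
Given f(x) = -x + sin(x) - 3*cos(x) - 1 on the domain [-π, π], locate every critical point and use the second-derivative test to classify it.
f'(x) = 3*sin(x) + cos(x) - 1

Solve f'(x) = 0 on [-π, π]:
  f'(x) = 0 ⇔ 3*sin(x) + cos(x) = 1. Write the left side as R·cos(x + φ) with R = √(1² + (-3)²) = sqrt(10), cos φ = sqrt(10)/10, sin φ = -3*sqrt(10)/10; then cos(x + φ) = sqrt(10)/10. Solve for x and keep the solutions lying in [-π, π].
  ⇒ x = 0, pi - atan(3/4) ≈ 2.4981

f''(x) = -sin(x) + 3*cos(x)
Second-derivative test at each critical point:
  f''(0) = 3 > 0 → local minimum
  f''(2.4981) = -3 < 0 → local maximum

Critical points: x = 0 (local minimum); x = pi - atan(3/4) ≈ 2.4981 (local maximum)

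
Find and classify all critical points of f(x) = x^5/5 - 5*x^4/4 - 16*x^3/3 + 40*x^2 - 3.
f'(x) = x*(x^3 - 5*x^2 - 16*x + 80)

Solve f'(x) = 0:
  Factor: x^4 - 5*x^3 - 16*x^2 + 80*x = x*(x - 5)*(x - 4)*(x + 4) = 0.
  ⇒ x = -4, 0, 4, 5

f''(x) = 4*x^3 - 15*x^2 - 32*x + 80
Second-derivative test at each critical point:
  f''(-4) = -288 < 0 → local maximum
  f''(0) = 80 > 0 → local minimum
  f''(4) = -32 < 0 → local maximum
  f''(5) = 45 > 0 → local minimum

Critical points: x = -4 (local maximum); x = 0 (local minimum); x = 4 (local maximum); x = 5 (local minimum)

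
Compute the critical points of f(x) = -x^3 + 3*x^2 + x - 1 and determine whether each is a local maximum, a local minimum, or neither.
f'(x) = -3*x^2 + 6*x + 1

Solve f'(x) = 0:
  3*x^2 - 6*x - 1 = 0 has no rational roots; quadratic formula: x = (6 ± √48)/6.
  ⇒ x = 1 - 2*sqrt(3)/3 ≈ -0.1547, 1 + 2*sqrt(3)/3 ≈ 2.1547

f''(x) = 6 - 6*x
Second-derivative test at each critical point:
  f''(-0.1547) = 6.9282 > 0 → local minimum
  f''(2.1547) = -6.9282 < 0 → local maximum

Critical points: x = 1 - 2*sqrt(3)/3 ≈ -0.1547 (local minimum); x = 1 + 2*sqrt(3)/3 ≈ 2.1547 (local maximum)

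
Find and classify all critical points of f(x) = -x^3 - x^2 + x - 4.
f'(x) = -3*x^2 - 2*x + 1

Solve f'(x) = 0:
  Factor: -3*x^2 - 2*x + 1 = -(x + 1)*(3*x - 1) = 0.
  ⇒ x = -1, 1/3

f''(x) = -6*x - 2
Second-derivative test at each critical point:
  f''(-1) = 4 > 0 → local minimum
  f''(1/3) = -4 < 0 → local maximum

Critical points: x = -1 (local minimum); x = 1/3 (local maximum)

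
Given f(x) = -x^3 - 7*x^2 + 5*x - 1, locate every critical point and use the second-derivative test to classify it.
f'(x) = -3*x^2 - 14*x + 5

Solve f'(x) = 0:
  Factor: -3*x^2 - 14*x + 5 = -(x + 5)*(3*x - 1) = 0.
  ⇒ x = -5, 1/3

f''(x) = -6*x - 14
Second-derivative test at each critical point:
  f''(-5) = 16 > 0 → local minimum
  f''(1/3) = -16 < 0 → local maximum

Critical points: x = -5 (local minimum); x = 1/3 (local maximum)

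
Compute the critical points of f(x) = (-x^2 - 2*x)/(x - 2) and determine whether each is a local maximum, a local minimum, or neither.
f'(x) = (-x^2 + 4*x + 4)/(x^2 - 4*x + 4)

Solve f'(x) = 0:
  f'(x) = -(x^2 - 4*x - 4)/(x - 2)^2; the denominator is positive wherever f is defined, so f'(x) = 0 ⇔ -x^2 + 4*x + 4 = 0.
  x^2 - 4*x - 4 = 0 has no rational roots; quadratic formula: x = (4 ± √32)/2.
  ⇒ x = 2 - 2*sqrt(2) ≈ -0.8284, 2 + 2*sqrt(2) ≈ 4.8284

f''(x) = -16/(x^3 - 6*x^2 + 12*x - 8)
Second-derivative test at each critical point:
  f''(-0.8284) = 0.7071 > 0 → local minimum
  f''(4.8284) = -0.7071 < 0 → local maximum

Critical points: x = 2 - 2*sqrt(2) ≈ -0.8284 (local minimum); x = 2 + 2*sqrt(2) ≈ 4.8284 (local maximum)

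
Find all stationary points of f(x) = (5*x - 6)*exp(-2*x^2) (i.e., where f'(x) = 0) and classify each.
f'(x) = (-4*x*(5*x - 6) + 5)*exp(-2*x^2)

Solve f'(x) = 0:
  f'(x) = (-20*x^2 + 24*x + 5)·exp(-2*x^2) and exp(-2*x^2) > 0 for every x, so f'(x) = 0 ⇔ -20*x^2 + 24*x + 5 = 0.
  20*x^2 - 24*x - 5 = 0 has no rational roots; quadratic formula: x = (24 ± √976)/40.
  ⇒ x = 3/5 - sqrt(61)/10 ≈ -0.1810, 3/5 + sqrt(61)/10 ≈ 1.3810

f''(x) = 4*(4*x^2*(5*x - 6) - 15*x + 6)*exp(-2*x^2)
Second-derivative test at each critical point:
  f''(-0.1810) = 29.2591 > 0 → local minimum
  f''(1.3810) = -0.6889 < 0 → local maximum

Critical points: x = 3/5 - sqrt(61)/10 ≈ -0.1810 (local minimum); x = 3/5 + sqrt(61)/10 ≈ 1.3810 (local maximum)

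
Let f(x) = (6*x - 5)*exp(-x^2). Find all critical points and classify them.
f'(x) = 2*(-x*(6*x - 5) + 3)*exp(-x^2)

Solve f'(x) = 0:
  f'(x) = (-12*x^2 + 10*x + 6)·exp(-x^2) and exp(-x^2) > 0 for every x, so f'(x) = 0 ⇔ -12*x^2 + 10*x + 6 = 0.
  Factor: -12*x^2 + 10*x + 6 = -2*(6*x^2 - 5*x - 3); 6*x^2 - 5*x - 3 = 0 has no rational roots; quadratic formula: x = (5 ± √97)/12.
  ⇒ x = 5/12 - sqrt(97)/12 ≈ -0.4041, 5/12 + sqrt(97)/12 ≈ 1.2374

f''(x) = 2*(2*x^2*(6*x - 5) - 18*x + 5)*exp(-x^2)
Second-derivative test at each critical point:
  f''(-0.4041) = 16.7304 > 0 → local minimum
  f''(1.2374) = -4.2603 < 0 → local maximum

Critical points: x = 5/12 - sqrt(97)/12 ≈ -0.4041 (local minimum); x = 5/12 + sqrt(97)/12 ≈ 1.2374 (local maximum)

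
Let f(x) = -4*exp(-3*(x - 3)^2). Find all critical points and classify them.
f'(x) = 24*(x - 3)*exp(-3*(x - 3)^2)

Solve f'(x) = 0:
  f'(x) = (24*x - 72)·exp(-3*(x - 3)^2) and exp(-3*(x - 3)^2) > 0 for every x, so f'(x) = 0 ⇔ 24*x - 72 = 0.
  Factor: 24*x - 72 = 24*(x - 3) = 0.
  ⇒ x = 3

f''(x) = 24*(1 - 6*(x - 3)^2)*exp(-3*(x - 3)^2)
Second-derivative test at each critical point:
  f''(3) = 24 > 0 → local minimum

Critical points: x = 3 (local minimum)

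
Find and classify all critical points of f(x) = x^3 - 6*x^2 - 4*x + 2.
f'(x) = 3*x^2 - 12*x - 4

Solve f'(x) = 0:
  3*x^2 - 12*x - 4 = 0 has no rational roots; quadratic formula: x = (12 ± √192)/6.
  ⇒ x = 2 - 4*sqrt(3)/3 ≈ -0.3094, 2 + 4*sqrt(3)/3 ≈ 4.3094

f''(x) = 6*x - 12
Second-derivative test at each critical point:
  f''(-0.3094) = -13.8564 < 0 → local maximum
  f''(4.3094) = 13.8564 > 0 → local minimum

Critical points: x = 2 - 4*sqrt(3)/3 ≈ -0.3094 (local maximum); x = 2 + 4*sqrt(3)/3 ≈ 4.3094 (local minimum)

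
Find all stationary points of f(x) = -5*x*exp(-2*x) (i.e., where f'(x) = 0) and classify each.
f'(x) = 5*(2*x - 1)*exp(-2*x)

Solve f'(x) = 0:
  f'(x) = (10*x - 5)·exp(-2*x) and exp(-2*x) > 0 for every x, so f'(x) = 0 ⇔ 10*x - 5 = 0.
  Factor: 10*x - 5 = 5*(2*x - 1) = 0.
  ⇒ x = 1/2

f''(x) = 20*(1 - x)*exp(-2*x)
Second-derivative test at each critical point:
  f''(1/2) = 3.6788 > 0 → local minimum

Critical points: x = 1/2 (local minimum)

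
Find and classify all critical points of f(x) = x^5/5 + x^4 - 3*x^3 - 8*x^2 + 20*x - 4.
f'(x) = x^4 + 4*x^3 - 9*x^2 - 16*x + 20

Solve f'(x) = 0:
  Factor: x^4 + 4*x^3 - 9*x^2 - 16*x + 20 = (x - 2)*(x - 1)*(x + 2)*(x + 5) = 0.
  ⇒ x = -5, -2, 1, 2

f''(x) = 4*x^3 + 12*x^2 - 18*x - 16
Second-derivative test at each critical point:
  f''(-5) = -126 < 0 → local maximum
  f''(-2) = 36 > 0 → local minimum
  f''(1) = -18 < 0 → local maximum
  f''(2) = 28 > 0 → local minimum

Critical points: x = -5 (local maximum); x = -2 (local minimum); x = 1 (local maximum); x = 2 (local minimum)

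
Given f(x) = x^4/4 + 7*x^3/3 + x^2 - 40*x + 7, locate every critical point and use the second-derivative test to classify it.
f'(x) = x^3 + 7*x^2 + 2*x - 40

Solve f'(x) = 0:
  Factor: x^3 + 7*x^2 + 2*x - 40 = (x - 2)*(x + 4)*(x + 5) = 0.
  ⇒ x = -5, -4, 2

f''(x) = 3*x^2 + 14*x + 2
Second-derivative test at each critical point:
  f''(-5) = 7 > 0 → local minimum
  f''(-4) = -6 < 0 → local maximum
  f''(2) = 42 > 0 → local minimum

Critical points: x = -5 (local minimum); x = -4 (local maximum); x = 2 (local minimum)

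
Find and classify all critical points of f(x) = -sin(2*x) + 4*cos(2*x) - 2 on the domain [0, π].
f'(x) = -8*sin(2*x) - 2*cos(2*x)

Solve f'(x) = 0 on [0, π]:
  f'(x) = 0 ⇔ -cos(2*x) = 4*sin(2*x) ⇔ tan(2*x) = -1/4, i.e. 2*x = arctan(-1/4) + nπ; keep the solutions lying in [0, π].
  ⇒ x = -atan(1/4)/2 + pi/2 ≈ 1.4483, pi - atan(1/4)/2 ≈ 3.0191

f''(x) = 4*sin(2*x) - 16*cos(2*x)
Second-derivative test at each critical point:
  f''(1.4483) = 16.4924 > 0 → local minimum
  f''(3.0191) = -16.4924 < 0 → local maximum

Critical points: x = -atan(1/4)/2 + pi/2 ≈ 1.4483 (local minimum); x = pi - atan(1/4)/2 ≈ 3.0191 (local maximum)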